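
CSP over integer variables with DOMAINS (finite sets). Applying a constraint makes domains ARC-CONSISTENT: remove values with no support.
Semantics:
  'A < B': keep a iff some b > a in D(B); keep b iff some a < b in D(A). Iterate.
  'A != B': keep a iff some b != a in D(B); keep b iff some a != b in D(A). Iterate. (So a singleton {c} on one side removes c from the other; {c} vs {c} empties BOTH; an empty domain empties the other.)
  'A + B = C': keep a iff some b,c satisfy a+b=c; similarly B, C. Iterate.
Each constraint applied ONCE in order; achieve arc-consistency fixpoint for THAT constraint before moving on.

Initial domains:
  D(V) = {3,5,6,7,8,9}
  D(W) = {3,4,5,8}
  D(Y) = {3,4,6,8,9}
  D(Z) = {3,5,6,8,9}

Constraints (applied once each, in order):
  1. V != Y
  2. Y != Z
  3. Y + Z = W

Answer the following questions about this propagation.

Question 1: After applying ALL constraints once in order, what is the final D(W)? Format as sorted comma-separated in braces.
Constraint 1 (V != Y) on D(V)={3,5,6,7,8,9} D(Y)={3,4,6,8,9}: no change
Constraint 2 (Y != Z) on D(Y)={3,4,6,8,9} D(Z)={3,5,6,8,9}: no change
Constraint 3 (Y + Z = W) on D(Y)={3,4,6,8,9} D(Z)={3,5,6,8,9} D(W)={3,4,5,8}: Y {3,4,6,8,9}->{3}; Z {3,5,6,8,9}->{5}; W {3,4,5,8}->{8}
So after all 3 constraints: D(W) = {8}

Answer: {8}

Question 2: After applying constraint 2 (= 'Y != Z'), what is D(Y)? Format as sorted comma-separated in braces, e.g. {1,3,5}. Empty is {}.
Constraint 1 (V != Y) on D(V)={3,5,6,7,8,9} D(Y)={3,4,6,8,9}: no change
Constraint 2 (Y != Z) on D(Y)={3,4,6,8,9} D(Z)={3,5,6,8,9}: no change
So after constraint 2: D(Y) = {3,4,6,8,9}

Answer: {3,4,6,8,9}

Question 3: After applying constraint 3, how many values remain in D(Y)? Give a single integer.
Answer: 1

Derivation:
Constraint 1 (V != Y) on D(V)={3,5,6,7,8,9} D(Y)={3,4,6,8,9}: no change
Constraint 2 (Y != Z) on D(Y)={3,4,6,8,9} D(Z)={3,5,6,8,9}: no change
Constraint 3 (Y + Z = W) on D(Y)={3,4,6,8,9} D(Z)={3,5,6,8,9} D(W)={3,4,5,8}: Y {3,4,6,8,9}->{3}; Z {3,5,6,8,9}->{5}; W {3,4,5,8}->{8}
So after constraint 3: D(Y)={3}, size = 1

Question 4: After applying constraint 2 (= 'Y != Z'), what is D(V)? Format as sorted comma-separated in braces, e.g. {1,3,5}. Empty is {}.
Constraint 1 (V != Y) on D(V)={3,5,6,7,8,9} D(Y)={3,4,6,8,9}: no change
Constraint 2 (Y != Z) on D(Y)={3,4,6,8,9} D(Z)={3,5,6,8,9}: no change
So after constraint 2: D(V) = {3,5,6,7,8,9}

Answer: {3,5,6,7,8,9}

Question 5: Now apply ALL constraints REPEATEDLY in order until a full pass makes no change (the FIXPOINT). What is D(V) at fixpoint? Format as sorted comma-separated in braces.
pass 0 (initial): D(V)={3,5,6,7,8,9}
pass 1: W {3,4,5,8}->{8}; Y {3,4,6,8,9}->{3}; Z {3,5,6,8,9}->{5}
pass 2: V {3,5,6,7,8,9}->{5,6,7,8,9}
pass 3: no change
Fixpoint after 3 passes: D(V) = {5,6,7,8,9}

Answer: {5,6,7,8,9}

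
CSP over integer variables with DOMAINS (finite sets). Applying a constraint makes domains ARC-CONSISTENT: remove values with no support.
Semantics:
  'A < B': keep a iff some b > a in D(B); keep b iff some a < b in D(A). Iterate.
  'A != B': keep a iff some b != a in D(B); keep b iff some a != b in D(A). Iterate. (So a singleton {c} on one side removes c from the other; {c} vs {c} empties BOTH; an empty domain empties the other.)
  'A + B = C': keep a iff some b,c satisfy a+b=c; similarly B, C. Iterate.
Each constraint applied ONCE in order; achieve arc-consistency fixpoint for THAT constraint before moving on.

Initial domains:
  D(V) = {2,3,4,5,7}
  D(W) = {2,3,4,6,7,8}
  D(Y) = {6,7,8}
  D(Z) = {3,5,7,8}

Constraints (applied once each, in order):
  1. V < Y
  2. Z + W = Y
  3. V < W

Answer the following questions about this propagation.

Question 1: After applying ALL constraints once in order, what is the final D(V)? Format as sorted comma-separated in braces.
Answer: {2,3}

Derivation:
Constraint 1 (V < Y) on D(V)={2,3,4,5,7} D(Y)={6,7,8}: no change
Constraint 2 (Z + W = Y) on D(Z)={3,5,7,8} D(W)={2,3,4,6,7,8} D(Y)={6,7,8}: Z {3,5,7,8}->{3,5}; W {2,3,4,6,7,8}->{2,3,4}
Constraint 3 (V < W) on D(V)={2,3,4,5,7} D(W)={2,3,4}: V {2,3,4,5,7}->{2,3}; W {2,3,4}->{3,4}
So after all 3 constraints: D(V) = {2,3}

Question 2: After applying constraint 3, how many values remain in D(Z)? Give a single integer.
Constraint 1 (V < Y) on D(V)={2,3,4,5,7} D(Y)={6,7,8}: no change
Constraint 2 (Z + W = Y) on D(Z)={3,5,7,8} D(W)={2,3,4,6,7,8} D(Y)={6,7,8}: Z {3,5,7,8}->{3,5}; W {2,3,4,6,7,8}->{2,3,4}
Constraint 3 (V < W) on D(V)={2,3,4,5,7} D(W)={2,3,4}: V {2,3,4,5,7}->{2,3}; W {2,3,4}->{3,4}
So after constraint 3: D(Z)={3,5}, size = 2

Answer: 2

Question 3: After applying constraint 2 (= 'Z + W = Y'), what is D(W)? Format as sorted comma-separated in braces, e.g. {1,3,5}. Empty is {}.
Constraint 1 (V < Y) on D(V)={2,3,4,5,7} D(Y)={6,7,8}: no change
Constraint 2 (Z + W = Y) on D(Z)={3,5,7,8} D(W)={2,3,4,6,7,8} D(Y)={6,7,8}: Z {3,5,7,8}->{3,5}; W {2,3,4,6,7,8}->{2,3,4}
So after constraint 2: D(W) = {2,3,4}

Answer: {2,3,4}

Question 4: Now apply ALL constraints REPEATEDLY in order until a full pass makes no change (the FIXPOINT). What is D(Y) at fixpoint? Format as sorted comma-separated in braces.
pass 0 (initial): D(Y)={6,7,8}
pass 1: V {2,3,4,5,7}->{2,3}; W {2,3,4,6,7,8}->{3,4}; Z {3,5,7,8}->{3,5}
pass 2: no change
Fixpoint after 2 passes: D(Y) = {6,7,8}

Answer: {6,7,8}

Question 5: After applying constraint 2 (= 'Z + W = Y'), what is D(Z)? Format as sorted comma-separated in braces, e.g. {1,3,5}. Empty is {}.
Constraint 1 (V < Y) on D(V)={2,3,4,5,7} D(Y)={6,7,8}: no change
Constraint 2 (Z + W = Y) on D(Z)={3,5,7,8} D(W)={2,3,4,6,7,8} D(Y)={6,7,8}: Z {3,5,7,8}->{3,5}; W {2,3,4,6,7,8}->{2,3,4}
So after constraint 2: D(Z) = {3,5}

Answer: {3,5}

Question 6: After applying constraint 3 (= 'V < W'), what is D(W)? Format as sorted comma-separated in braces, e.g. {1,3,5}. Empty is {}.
Answer: {3,4}

Derivation:
Constraint 1 (V < Y) on D(V)={2,3,4,5,7} D(Y)={6,7,8}: no change
Constraint 2 (Z + W = Y) on D(Z)={3,5,7,8} D(W)={2,3,4,6,7,8} D(Y)={6,7,8}: Z {3,5,7,8}->{3,5}; W {2,3,4,6,7,8}->{2,3,4}
Constraint 3 (V < W) on D(V)={2,3,4,5,7} D(W)={2,3,4}: V {2,3,4,5,7}->{2,3}; W {2,3,4}->{3,4}
So after constraint 3: D(W) = {3,4}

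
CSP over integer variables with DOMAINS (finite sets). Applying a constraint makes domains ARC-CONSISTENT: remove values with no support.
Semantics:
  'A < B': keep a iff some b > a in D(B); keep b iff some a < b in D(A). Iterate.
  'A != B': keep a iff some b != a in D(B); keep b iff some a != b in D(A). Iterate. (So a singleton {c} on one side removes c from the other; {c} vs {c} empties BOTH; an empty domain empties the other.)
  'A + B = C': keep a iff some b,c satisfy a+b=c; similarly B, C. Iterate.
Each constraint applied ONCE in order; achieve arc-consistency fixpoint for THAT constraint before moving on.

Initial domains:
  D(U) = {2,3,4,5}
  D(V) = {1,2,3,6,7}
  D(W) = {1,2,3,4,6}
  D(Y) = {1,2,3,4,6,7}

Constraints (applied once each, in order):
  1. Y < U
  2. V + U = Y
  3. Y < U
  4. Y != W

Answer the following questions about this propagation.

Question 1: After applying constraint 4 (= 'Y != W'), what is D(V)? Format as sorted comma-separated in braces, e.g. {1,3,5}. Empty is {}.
Answer: {1,2}

Derivation:
Constraint 1 (Y < U) on D(Y)={1,2,3,4,6,7} D(U)={2,3,4,5}: Y {1,2,3,4,6,7}->{1,2,3,4}
Constraint 2 (V + U = Y) on D(V)={1,2,3,6,7} D(U)={2,3,4,5} D(Y)={1,2,3,4}: V {1,2,3,6,7}->{1,2}; U {2,3,4,5}->{2,3}; Y {1,2,3,4}->{3,4}
Constraint 3 (Y < U) on D(Y)={3,4} D(U)={2,3}: Y {3,4}->{}; U {2,3}->{}
Constraint 4 (Y != W) on D(Y)={} D(W)={1,2,3,4,6}: W {1,2,3,4,6}->{}
So after constraint 4: D(V) = {1,2}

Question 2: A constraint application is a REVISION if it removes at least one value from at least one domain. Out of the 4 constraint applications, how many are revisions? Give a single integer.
Answer: 4

Derivation:
Constraint 1 (Y < U) on D(Y)={1,2,3,4,6,7} D(U)={2,3,4,5}: Y {1,2,3,4,6,7}->{1,2,3,4} => REVISION
Constraint 2 (V + U = Y) on D(V)={1,2,3,6,7} D(U)={2,3,4,5} D(Y)={1,2,3,4}: V {1,2,3,6,7}->{1,2}; U {2,3,4,5}->{2,3}; Y {1,2,3,4}->{3,4} => REVISION
Constraint 3 (Y < U) on D(Y)={3,4} D(U)={2,3}: Y {3,4}->{}; U {2,3}->{} => REVISION
Constraint 4 (Y != W) on D(Y)={} D(W)={1,2,3,4,6}: W {1,2,3,4,6}->{} => REVISION
Total revisions = 4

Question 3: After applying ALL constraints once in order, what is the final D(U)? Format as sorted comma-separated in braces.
Answer: {}

Derivation:
Constraint 1 (Y < U) on D(Y)={1,2,3,4,6,7} D(U)={2,3,4,5}: Y {1,2,3,4,6,7}->{1,2,3,4}
Constraint 2 (V + U = Y) on D(V)={1,2,3,6,7} D(U)={2,3,4,5} D(Y)={1,2,3,4}: V {1,2,3,6,7}->{1,2}; U {2,3,4,5}->{2,3}; Y {1,2,3,4}->{3,4}
Constraint 3 (Y < U) on D(Y)={3,4} D(U)={2,3}: Y {3,4}->{}; U {2,3}->{}
Constraint 4 (Y != W) on D(Y)={} D(W)={1,2,3,4,6}: W {1,2,3,4,6}->{}
So after all 4 constraints: D(U) = {}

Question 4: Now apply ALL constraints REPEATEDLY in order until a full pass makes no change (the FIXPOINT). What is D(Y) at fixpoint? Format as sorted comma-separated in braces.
pass 0 (initial): D(Y)={1,2,3,4,6,7}
pass 1: U {2,3,4,5}->{}; V {1,2,3,6,7}->{1,2}; W {1,2,3,4,6}->{}; Y {1,2,3,4,6,7}->{}
pass 2: V {1,2}->{}
pass 3: no change
Fixpoint after 3 passes: D(Y) = {}

Answer: {}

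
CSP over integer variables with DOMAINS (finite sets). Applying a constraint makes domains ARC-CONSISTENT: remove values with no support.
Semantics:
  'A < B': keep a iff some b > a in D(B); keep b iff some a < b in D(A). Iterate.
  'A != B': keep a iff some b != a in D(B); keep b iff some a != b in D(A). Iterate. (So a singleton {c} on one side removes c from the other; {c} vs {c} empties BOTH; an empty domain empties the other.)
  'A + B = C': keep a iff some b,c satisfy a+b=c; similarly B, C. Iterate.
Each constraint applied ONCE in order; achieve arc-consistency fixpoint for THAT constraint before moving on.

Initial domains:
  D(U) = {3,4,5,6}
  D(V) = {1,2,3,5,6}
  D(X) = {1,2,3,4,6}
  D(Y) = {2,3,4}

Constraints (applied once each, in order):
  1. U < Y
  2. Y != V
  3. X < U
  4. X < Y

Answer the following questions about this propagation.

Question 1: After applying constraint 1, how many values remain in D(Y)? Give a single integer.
Constraint 1 (U < Y) on D(U)={3,4,5,6} D(Y)={2,3,4}: U {3,4,5,6}->{3}; Y {2,3,4}->{4}
So after constraint 1: D(Y)={4}, size = 1

Answer: 1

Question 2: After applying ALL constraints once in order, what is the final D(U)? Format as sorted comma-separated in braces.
Constraint 1 (U < Y) on D(U)={3,4,5,6} D(Y)={2,3,4}: U {3,4,5,6}->{3}; Y {2,3,4}->{4}
Constraint 2 (Y != V) on D(Y)={4} D(V)={1,2,3,5,6}: no change
Constraint 3 (X < U) on D(X)={1,2,3,4,6} D(U)={3}: X {1,2,3,4,6}->{1,2}
Constraint 4 (X < Y) on D(X)={1,2} D(Y)={4}: no change
So after all 4 constraints: D(U) = {3}

Answer: {3}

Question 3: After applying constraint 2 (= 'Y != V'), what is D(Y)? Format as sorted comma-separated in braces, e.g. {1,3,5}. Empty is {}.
Answer: {4}

Derivation:
Constraint 1 (U < Y) on D(U)={3,4,5,6} D(Y)={2,3,4}: U {3,4,5,6}->{3}; Y {2,3,4}->{4}
Constraint 2 (Y != V) on D(Y)={4} D(V)={1,2,3,5,6}: no change
So after constraint 2: D(Y) = {4}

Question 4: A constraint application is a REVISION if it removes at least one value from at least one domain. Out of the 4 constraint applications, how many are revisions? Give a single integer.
Answer: 2

Derivation:
Constraint 1 (U < Y) on D(U)={3,4,5,6} D(Y)={2,3,4}: U {3,4,5,6}->{3}; Y {2,3,4}->{4} => REVISION
Constraint 2 (Y != V) on D(Y)={4} D(V)={1,2,3,5,6}: no change => not a revision
Constraint 3 (X < U) on D(X)={1,2,3,4,6} D(U)={3}: X {1,2,3,4,6}->{1,2} => REVISION
Constraint 4 (X < Y) on D(X)={1,2} D(Y)={4}: no change => not a revision
Total revisions = 2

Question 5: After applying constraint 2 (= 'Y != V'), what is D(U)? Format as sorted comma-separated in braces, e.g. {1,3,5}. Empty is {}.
Constraint 1 (U < Y) on D(U)={3,4,5,6} D(Y)={2,3,4}: U {3,4,5,6}->{3}; Y {2,3,4}->{4}
Constraint 2 (Y != V) on D(Y)={4} D(V)={1,2,3,5,6}: no change
So after constraint 2: D(U) = {3}

Answer: {3}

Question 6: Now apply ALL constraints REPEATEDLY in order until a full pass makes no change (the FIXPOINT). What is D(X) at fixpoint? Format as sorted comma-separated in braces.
pass 0 (initial): D(X)={1,2,3,4,6}
pass 1: U {3,4,5,6}->{3}; X {1,2,3,4,6}->{1,2}; Y {2,3,4}->{4}
pass 2: no change
Fixpoint after 2 passes: D(X) = {1,2}

Answer: {1,2}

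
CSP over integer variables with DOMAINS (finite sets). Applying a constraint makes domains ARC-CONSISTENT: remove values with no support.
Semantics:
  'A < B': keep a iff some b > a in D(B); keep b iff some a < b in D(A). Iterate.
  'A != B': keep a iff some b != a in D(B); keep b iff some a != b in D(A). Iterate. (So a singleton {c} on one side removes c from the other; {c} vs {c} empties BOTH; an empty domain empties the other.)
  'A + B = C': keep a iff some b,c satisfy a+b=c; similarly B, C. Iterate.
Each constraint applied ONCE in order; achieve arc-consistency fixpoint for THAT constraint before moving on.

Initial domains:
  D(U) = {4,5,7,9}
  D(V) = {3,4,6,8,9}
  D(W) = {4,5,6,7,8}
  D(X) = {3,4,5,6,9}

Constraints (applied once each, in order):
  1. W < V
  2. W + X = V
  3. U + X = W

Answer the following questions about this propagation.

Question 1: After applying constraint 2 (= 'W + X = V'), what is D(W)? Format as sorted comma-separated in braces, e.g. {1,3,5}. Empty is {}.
Constraint 1 (W < V) on D(W)={4,5,6,7,8} D(V)={3,4,6,8,9}: V {3,4,6,8,9}->{6,8,9}
Constraint 2 (W + X = V) on D(W)={4,5,6,7,8} D(X)={3,4,5,6,9} D(V)={6,8,9}: W {4,5,6,7,8}->{4,5,6}; X {3,4,5,6,9}->{3,4,5}; V {6,8,9}->{8,9}
So after constraint 2: D(W) = {4,5,6}

Answer: {4,5,6}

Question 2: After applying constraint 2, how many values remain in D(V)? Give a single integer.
Constraint 1 (W < V) on D(W)={4,5,6,7,8} D(V)={3,4,6,8,9}: V {3,4,6,8,9}->{6,8,9}
Constraint 2 (W + X = V) on D(W)={4,5,6,7,8} D(X)={3,4,5,6,9} D(V)={6,8,9}: W {4,5,6,7,8}->{4,5,6}; X {3,4,5,6,9}->{3,4,5}; V {6,8,9}->{8,9}
So after constraint 2: D(V)={8,9}, size = 2

Answer: 2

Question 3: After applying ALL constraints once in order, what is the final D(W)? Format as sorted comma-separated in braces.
Answer: {}

Derivation:
Constraint 1 (W < V) on D(W)={4,5,6,7,8} D(V)={3,4,6,8,9}: V {3,4,6,8,9}->{6,8,9}
Constraint 2 (W + X = V) on D(W)={4,5,6,7,8} D(X)={3,4,5,6,9} D(V)={6,8,9}: W {4,5,6,7,8}->{4,5,6}; X {3,4,5,6,9}->{3,4,5}; V {6,8,9}->{8,9}
Constraint 3 (U + X = W) on D(U)={4,5,7,9} D(X)={3,4,5} D(W)={4,5,6}: U {4,5,7,9}->{}; X {3,4,5}->{}; W {4,5,6}->{}
So after all 3 constraints: D(W) = {}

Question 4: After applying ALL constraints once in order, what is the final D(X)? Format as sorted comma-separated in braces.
Constraint 1 (W < V) on D(W)={4,5,6,7,8} D(V)={3,4,6,8,9}: V {3,4,6,8,9}->{6,8,9}
Constraint 2 (W + X = V) on D(W)={4,5,6,7,8} D(X)={3,4,5,6,9} D(V)={6,8,9}: W {4,5,6,7,8}->{4,5,6}; X {3,4,5,6,9}->{3,4,5}; V {6,8,9}->{8,9}
Constraint 3 (U + X = W) on D(U)={4,5,7,9} D(X)={3,4,5} D(W)={4,5,6}: U {4,5,7,9}->{}; X {3,4,5}->{}; W {4,5,6}->{}
So after all 3 constraints: D(X) = {}

Answer: {}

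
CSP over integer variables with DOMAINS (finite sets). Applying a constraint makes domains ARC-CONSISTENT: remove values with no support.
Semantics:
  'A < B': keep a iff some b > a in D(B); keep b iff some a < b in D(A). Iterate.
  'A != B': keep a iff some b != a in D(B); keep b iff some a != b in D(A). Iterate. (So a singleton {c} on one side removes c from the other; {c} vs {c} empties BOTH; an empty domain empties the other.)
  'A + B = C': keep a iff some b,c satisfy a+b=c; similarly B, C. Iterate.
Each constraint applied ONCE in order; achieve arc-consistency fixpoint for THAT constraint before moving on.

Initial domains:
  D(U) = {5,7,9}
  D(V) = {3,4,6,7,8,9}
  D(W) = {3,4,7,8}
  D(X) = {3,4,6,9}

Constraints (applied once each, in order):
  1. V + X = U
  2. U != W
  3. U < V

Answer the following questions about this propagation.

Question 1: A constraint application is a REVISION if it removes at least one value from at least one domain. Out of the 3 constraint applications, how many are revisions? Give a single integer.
Answer: 2

Derivation:
Constraint 1 (V + X = U) on D(V)={3,4,6,7,8,9} D(X)={3,4,6,9} D(U)={5,7,9}: V {3,4,6,7,8,9}->{3,4,6}; X {3,4,6,9}->{3,4,6}; U {5,7,9}->{7,9} => REVISION
Constraint 2 (U != W) on D(U)={7,9} D(W)={3,4,7,8}: no change => not a revision
Constraint 3 (U < V) on D(U)={7,9} D(V)={3,4,6}: U {7,9}->{}; V {3,4,6}->{} => REVISION
Total revisions = 2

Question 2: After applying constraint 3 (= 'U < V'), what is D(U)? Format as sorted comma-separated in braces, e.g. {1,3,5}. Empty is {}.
Constraint 1 (V + X = U) on D(V)={3,4,6,7,8,9} D(X)={3,4,6,9} D(U)={5,7,9}: V {3,4,6,7,8,9}->{3,4,6}; X {3,4,6,9}->{3,4,6}; U {5,7,9}->{7,9}
Constraint 2 (U != W) on D(U)={7,9} D(W)={3,4,7,8}: no change
Constraint 3 (U < V) on D(U)={7,9} D(V)={3,4,6}: U {7,9}->{}; V {3,4,6}->{}
So after constraint 3: D(U) = {}

Answer: {}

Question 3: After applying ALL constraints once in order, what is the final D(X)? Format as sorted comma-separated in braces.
Constraint 1 (V + X = U) on D(V)={3,4,6,7,8,9} D(X)={3,4,6,9} D(U)={5,7,9}: V {3,4,6,7,8,9}->{3,4,6}; X {3,4,6,9}->{3,4,6}; U {5,7,9}->{7,9}
Constraint 2 (U != W) on D(U)={7,9} D(W)={3,4,7,8}: no change
Constraint 3 (U < V) on D(U)={7,9} D(V)={3,4,6}: U {7,9}->{}; V {3,4,6}->{}
So after all 3 constraints: D(X) = {3,4,6}

Answer: {3,4,6}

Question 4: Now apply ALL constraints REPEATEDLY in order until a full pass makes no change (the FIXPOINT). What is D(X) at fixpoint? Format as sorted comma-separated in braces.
Answer: {}

Derivation:
pass 0 (initial): D(X)={3,4,6,9}
pass 1: U {5,7,9}->{}; V {3,4,6,7,8,9}->{}; X {3,4,6,9}->{3,4,6}
pass 2: W {3,4,7,8}->{}; X {3,4,6}->{}
pass 3: no change
Fixpoint after 3 passes: D(X) = {}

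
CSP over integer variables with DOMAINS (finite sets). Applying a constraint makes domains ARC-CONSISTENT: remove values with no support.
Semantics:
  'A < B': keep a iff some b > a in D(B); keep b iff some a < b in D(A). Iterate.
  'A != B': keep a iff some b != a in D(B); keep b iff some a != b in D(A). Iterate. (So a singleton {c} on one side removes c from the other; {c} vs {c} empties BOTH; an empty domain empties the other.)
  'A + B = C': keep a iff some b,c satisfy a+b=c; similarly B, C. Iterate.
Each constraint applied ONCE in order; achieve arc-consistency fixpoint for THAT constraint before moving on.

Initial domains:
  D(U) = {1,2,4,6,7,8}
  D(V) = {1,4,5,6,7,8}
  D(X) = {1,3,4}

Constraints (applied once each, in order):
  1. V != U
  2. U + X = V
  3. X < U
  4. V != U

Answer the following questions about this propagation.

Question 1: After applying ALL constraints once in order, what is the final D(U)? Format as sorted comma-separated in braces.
Constraint 1 (V != U) on D(V)={1,4,5,6,7,8} D(U)={1,2,4,6,7,8}: no change
Constraint 2 (U + X = V) on D(U)={1,2,4,6,7,8} D(X)={1,3,4} D(V)={1,4,5,6,7,8}: U {1,2,4,6,7,8}->{1,2,4,6,7}; V {1,4,5,6,7,8}->{4,5,6,7,8}
Constraint 3 (X < U) on D(X)={1,3,4} D(U)={1,2,4,6,7}: U {1,2,4,6,7}->{2,4,6,7}
Constraint 4 (V != U) on D(V)={4,5,6,7,8} D(U)={2,4,6,7}: no change
So after all 4 constraints: D(U) = {2,4,6,7}

Answer: {2,4,6,7}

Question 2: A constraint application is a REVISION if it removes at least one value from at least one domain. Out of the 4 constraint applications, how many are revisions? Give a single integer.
Constraint 1 (V != U) on D(V)={1,4,5,6,7,8} D(U)={1,2,4,6,7,8}: no change => not a revision
Constraint 2 (U + X = V) on D(U)={1,2,4,6,7,8} D(X)={1,3,4} D(V)={1,4,5,6,7,8}: U {1,2,4,6,7,8}->{1,2,4,6,7}; V {1,4,5,6,7,8}->{4,5,6,7,8} => REVISION
Constraint 3 (X < U) on D(X)={1,3,4} D(U)={1,2,4,6,7}: U {1,2,4,6,7}->{2,4,6,7} => REVISION
Constraint 4 (V != U) on D(V)={4,5,6,7,8} D(U)={2,4,6,7}: no change => not a revision
Total revisions = 2

Answer: 2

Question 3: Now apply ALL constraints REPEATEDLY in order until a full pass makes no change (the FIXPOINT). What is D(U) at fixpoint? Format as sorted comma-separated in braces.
pass 0 (initial): D(U)={1,2,4,6,7,8}
pass 1: U {1,2,4,6,7,8}->{2,4,6,7}; V {1,4,5,6,7,8}->{4,5,6,7,8}
pass 2: V {4,5,6,7,8}->{5,6,7,8}
pass 3: no change
Fixpoint after 3 passes: D(U) = {2,4,6,7}

Answer: {2,4,6,7}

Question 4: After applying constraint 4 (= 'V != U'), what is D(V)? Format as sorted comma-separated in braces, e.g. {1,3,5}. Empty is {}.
Answer: {4,5,6,7,8}

Derivation:
Constraint 1 (V != U) on D(V)={1,4,5,6,7,8} D(U)={1,2,4,6,7,8}: no change
Constraint 2 (U + X = V) on D(U)={1,2,4,6,7,8} D(X)={1,3,4} D(V)={1,4,5,6,7,8}: U {1,2,4,6,7,8}->{1,2,4,6,7}; V {1,4,5,6,7,8}->{4,5,6,7,8}
Constraint 3 (X < U) on D(X)={1,3,4} D(U)={1,2,4,6,7}: U {1,2,4,6,7}->{2,4,6,7}
Constraint 4 (V != U) on D(V)={4,5,6,7,8} D(U)={2,4,6,7}: no change
So after constraint 4: D(V) = {4,5,6,7,8}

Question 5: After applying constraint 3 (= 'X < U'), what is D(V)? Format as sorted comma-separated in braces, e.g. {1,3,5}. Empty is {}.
Answer: {4,5,6,7,8}

Derivation:
Constraint 1 (V != U) on D(V)={1,4,5,6,7,8} D(U)={1,2,4,6,7,8}: no change
Constraint 2 (U + X = V) on D(U)={1,2,4,6,7,8} D(X)={1,3,4} D(V)={1,4,5,6,7,8}: U {1,2,4,6,7,8}->{1,2,4,6,7}; V {1,4,5,6,7,8}->{4,5,6,7,8}
Constraint 3 (X < U) on D(X)={1,3,4} D(U)={1,2,4,6,7}: U {1,2,4,6,7}->{2,4,6,7}
So after constraint 3: D(V) = {4,5,6,7,8}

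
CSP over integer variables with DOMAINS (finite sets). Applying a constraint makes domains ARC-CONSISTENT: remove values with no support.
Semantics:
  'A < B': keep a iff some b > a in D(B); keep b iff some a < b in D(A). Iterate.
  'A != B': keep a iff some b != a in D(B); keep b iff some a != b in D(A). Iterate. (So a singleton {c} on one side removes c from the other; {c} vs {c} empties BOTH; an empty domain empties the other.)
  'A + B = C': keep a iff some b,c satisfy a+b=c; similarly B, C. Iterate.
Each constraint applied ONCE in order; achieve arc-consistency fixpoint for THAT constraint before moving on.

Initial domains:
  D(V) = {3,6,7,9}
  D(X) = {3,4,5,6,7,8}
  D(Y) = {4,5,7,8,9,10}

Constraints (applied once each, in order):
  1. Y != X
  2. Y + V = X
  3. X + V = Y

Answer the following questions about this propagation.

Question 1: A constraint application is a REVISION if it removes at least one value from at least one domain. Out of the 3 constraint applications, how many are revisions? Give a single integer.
Constraint 1 (Y != X) on D(Y)={4,5,7,8,9,10} D(X)={3,4,5,6,7,8}: no change => not a revision
Constraint 2 (Y + V = X) on D(Y)={4,5,7,8,9,10} D(V)={3,6,7,9} D(X)={3,4,5,6,7,8}: Y {4,5,7,8,9,10}->{4,5}; V {3,6,7,9}->{3}; X {3,4,5,6,7,8}->{7,8} => REVISION
Constraint 3 (X + V = Y) on D(X)={7,8} D(V)={3} D(Y)={4,5}: X {7,8}->{}; V {3}->{}; Y {4,5}->{} => REVISION
Total revisions = 2

Answer: 2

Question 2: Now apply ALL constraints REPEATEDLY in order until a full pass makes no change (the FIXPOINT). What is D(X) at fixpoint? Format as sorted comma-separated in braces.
Answer: {}

Derivation:
pass 0 (initial): D(X)={3,4,5,6,7,8}
pass 1: V {3,6,7,9}->{}; X {3,4,5,6,7,8}->{}; Y {4,5,7,8,9,10}->{}
pass 2: no change
Fixpoint after 2 passes: D(X) = {}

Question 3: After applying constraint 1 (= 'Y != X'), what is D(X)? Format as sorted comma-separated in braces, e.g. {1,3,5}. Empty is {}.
Answer: {3,4,5,6,7,8}

Derivation:
Constraint 1 (Y != X) on D(Y)={4,5,7,8,9,10} D(X)={3,4,5,6,7,8}: no change
So after constraint 1: D(X) = {3,4,5,6,7,8}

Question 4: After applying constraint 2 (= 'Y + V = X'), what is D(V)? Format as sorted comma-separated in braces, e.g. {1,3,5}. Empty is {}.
Answer: {3}

Derivation:
Constraint 1 (Y != X) on D(Y)={4,5,7,8,9,10} D(X)={3,4,5,6,7,8}: no change
Constraint 2 (Y + V = X) on D(Y)={4,5,7,8,9,10} D(V)={3,6,7,9} D(X)={3,4,5,6,7,8}: Y {4,5,7,8,9,10}->{4,5}; V {3,6,7,9}->{3}; X {3,4,5,6,7,8}->{7,8}
So after constraint 2: D(V) = {3}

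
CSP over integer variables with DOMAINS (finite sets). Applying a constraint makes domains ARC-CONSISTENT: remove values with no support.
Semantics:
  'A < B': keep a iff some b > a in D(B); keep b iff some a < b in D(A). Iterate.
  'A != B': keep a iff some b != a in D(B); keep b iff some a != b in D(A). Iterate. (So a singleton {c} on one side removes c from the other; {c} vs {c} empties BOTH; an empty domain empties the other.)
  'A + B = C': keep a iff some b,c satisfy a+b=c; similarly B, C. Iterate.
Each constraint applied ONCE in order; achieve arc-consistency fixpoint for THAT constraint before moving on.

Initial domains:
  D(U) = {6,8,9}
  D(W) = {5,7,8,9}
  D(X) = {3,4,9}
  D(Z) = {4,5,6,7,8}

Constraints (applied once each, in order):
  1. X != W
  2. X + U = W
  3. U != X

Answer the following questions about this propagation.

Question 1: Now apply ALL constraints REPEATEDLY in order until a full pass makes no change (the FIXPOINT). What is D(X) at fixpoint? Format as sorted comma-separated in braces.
Answer: {3}

Derivation:
pass 0 (initial): D(X)={3,4,9}
pass 1: U {6,8,9}->{6}; W {5,7,8,9}->{9}; X {3,4,9}->{3}
pass 2: no change
Fixpoint after 2 passes: D(X) = {3}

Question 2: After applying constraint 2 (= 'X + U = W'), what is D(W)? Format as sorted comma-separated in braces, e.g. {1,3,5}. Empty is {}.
Constraint 1 (X != W) on D(X)={3,4,9} D(W)={5,7,8,9}: no change
Constraint 2 (X + U = W) on D(X)={3,4,9} D(U)={6,8,9} D(W)={5,7,8,9}: X {3,4,9}->{3}; U {6,8,9}->{6}; W {5,7,8,9}->{9}
So after constraint 2: D(W) = {9}

Answer: {9}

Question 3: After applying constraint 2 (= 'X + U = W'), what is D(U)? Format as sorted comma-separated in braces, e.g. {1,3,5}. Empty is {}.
Constraint 1 (X != W) on D(X)={3,4,9} D(W)={5,7,8,9}: no change
Constraint 2 (X + U = W) on D(X)={3,4,9} D(U)={6,8,9} D(W)={5,7,8,9}: X {3,4,9}->{3}; U {6,8,9}->{6}; W {5,7,8,9}->{9}
So after constraint 2: D(U) = {6}

Answer: {6}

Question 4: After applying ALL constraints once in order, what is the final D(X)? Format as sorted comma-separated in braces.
Constraint 1 (X != W) on D(X)={3,4,9} D(W)={5,7,8,9}: no change
Constraint 2 (X + U = W) on D(X)={3,4,9} D(U)={6,8,9} D(W)={5,7,8,9}: X {3,4,9}->{3}; U {6,8,9}->{6}; W {5,7,8,9}->{9}
Constraint 3 (U != X) on D(U)={6} D(X)={3}: no change
So after all 3 constraints: D(X) = {3}

Answer: {3}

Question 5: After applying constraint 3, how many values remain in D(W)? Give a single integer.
Answer: 1

Derivation:
Constraint 1 (X != W) on D(X)={3,4,9} D(W)={5,7,8,9}: no change
Constraint 2 (X + U = W) on D(X)={3,4,9} D(U)={6,8,9} D(W)={5,7,8,9}: X {3,4,9}->{3}; U {6,8,9}->{6}; W {5,7,8,9}->{9}
Constraint 3 (U != X) on D(U)={6} D(X)={3}: no change
So after constraint 3: D(W)={9}, size = 1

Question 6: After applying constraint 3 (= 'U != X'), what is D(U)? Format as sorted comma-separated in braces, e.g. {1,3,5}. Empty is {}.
Answer: {6}

Derivation:
Constraint 1 (X != W) on D(X)={3,4,9} D(W)={5,7,8,9}: no change
Constraint 2 (X + U = W) on D(X)={3,4,9} D(U)={6,8,9} D(W)={5,7,8,9}: X {3,4,9}->{3}; U {6,8,9}->{6}; W {5,7,8,9}->{9}
Constraint 3 (U != X) on D(U)={6} D(X)={3}: no change
So after constraint 3: D(U) = {6}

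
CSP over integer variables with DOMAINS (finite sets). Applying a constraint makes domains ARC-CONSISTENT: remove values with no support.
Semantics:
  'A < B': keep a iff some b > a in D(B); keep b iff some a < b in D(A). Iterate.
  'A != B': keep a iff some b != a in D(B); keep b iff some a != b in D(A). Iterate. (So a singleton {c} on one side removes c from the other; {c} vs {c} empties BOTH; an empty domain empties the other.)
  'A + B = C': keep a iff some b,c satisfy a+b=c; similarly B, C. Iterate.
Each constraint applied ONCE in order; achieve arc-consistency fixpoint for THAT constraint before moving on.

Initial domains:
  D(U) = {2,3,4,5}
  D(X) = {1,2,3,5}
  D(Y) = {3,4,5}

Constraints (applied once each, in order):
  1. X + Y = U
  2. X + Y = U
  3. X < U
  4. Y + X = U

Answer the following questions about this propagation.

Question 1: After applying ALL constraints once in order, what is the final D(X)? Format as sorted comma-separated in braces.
Constraint 1 (X + Y = U) on D(X)={1,2,3,5} D(Y)={3,4,5} D(U)={2,3,4,5}: X {1,2,3,5}->{1,2}; Y {3,4,5}->{3,4}; U {2,3,4,5}->{4,5}
Constraint 2 (X + Y = U) on D(X)={1,2} D(Y)={3,4} D(U)={4,5}: no change
Constraint 3 (X < U) on D(X)={1,2} D(U)={4,5}: no change
Constraint 4 (Y + X = U) on D(Y)={3,4} D(X)={1,2} D(U)={4,5}: no change
So after all 4 constraints: D(X) = {1,2}

Answer: {1,2}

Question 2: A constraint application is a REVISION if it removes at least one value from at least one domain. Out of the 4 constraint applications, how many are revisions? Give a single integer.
Answer: 1

Derivation:
Constraint 1 (X + Y = U) on D(X)={1,2,3,5} D(Y)={3,4,5} D(U)={2,3,4,5}: X {1,2,3,5}->{1,2}; Y {3,4,5}->{3,4}; U {2,3,4,5}->{4,5} => REVISION
Constraint 2 (X + Y = U) on D(X)={1,2} D(Y)={3,4} D(U)={4,5}: no change => not a revision
Constraint 3 (X < U) on D(X)={1,2} D(U)={4,5}: no change => not a revision
Constraint 4 (Y + X = U) on D(Y)={3,4} D(X)={1,2} D(U)={4,5}: no change => not a revision
Total revisions = 1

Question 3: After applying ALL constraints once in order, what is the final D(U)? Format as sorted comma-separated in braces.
Constraint 1 (X + Y = U) on D(X)={1,2,3,5} D(Y)={3,4,5} D(U)={2,3,4,5}: X {1,2,3,5}->{1,2}; Y {3,4,5}->{3,4}; U {2,3,4,5}->{4,5}
Constraint 2 (X + Y = U) on D(X)={1,2} D(Y)={3,4} D(U)={4,5}: no change
Constraint 3 (X < U) on D(X)={1,2} D(U)={4,5}: no change
Constraint 4 (Y + X = U) on D(Y)={3,4} D(X)={1,2} D(U)={4,5}: no change
So after all 4 constraints: D(U) = {4,5}

Answer: {4,5}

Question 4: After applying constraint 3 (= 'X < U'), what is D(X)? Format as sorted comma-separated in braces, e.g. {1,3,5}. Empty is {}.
Constraint 1 (X + Y = U) on D(X)={1,2,3,5} D(Y)={3,4,5} D(U)={2,3,4,5}: X {1,2,3,5}->{1,2}; Y {3,4,5}->{3,4}; U {2,3,4,5}->{4,5}
Constraint 2 (X + Y = U) on D(X)={1,2} D(Y)={3,4} D(U)={4,5}: no change
Constraint 3 (X < U) on D(X)={1,2} D(U)={4,5}: no change
So after constraint 3: D(X) = {1,2}

Answer: {1,2}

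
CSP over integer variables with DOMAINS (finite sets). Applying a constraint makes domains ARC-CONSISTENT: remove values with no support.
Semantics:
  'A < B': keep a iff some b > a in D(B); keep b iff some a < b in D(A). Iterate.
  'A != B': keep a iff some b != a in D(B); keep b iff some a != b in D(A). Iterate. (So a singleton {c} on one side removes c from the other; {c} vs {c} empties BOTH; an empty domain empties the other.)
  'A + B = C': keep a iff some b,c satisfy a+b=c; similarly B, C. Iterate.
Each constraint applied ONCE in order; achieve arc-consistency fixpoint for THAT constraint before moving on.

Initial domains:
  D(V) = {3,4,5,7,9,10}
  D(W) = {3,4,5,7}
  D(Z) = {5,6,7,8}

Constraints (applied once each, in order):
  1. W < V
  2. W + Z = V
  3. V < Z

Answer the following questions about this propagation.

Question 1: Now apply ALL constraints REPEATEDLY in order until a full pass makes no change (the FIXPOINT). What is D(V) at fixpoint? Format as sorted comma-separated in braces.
Answer: {}

Derivation:
pass 0 (initial): D(V)={3,4,5,7,9,10}
pass 1: V {3,4,5,7,9,10}->{}; W {3,4,5,7}->{3,4,5}; Z {5,6,7,8}->{}
pass 2: W {3,4,5}->{}
pass 3: no change
Fixpoint after 3 passes: D(V) = {}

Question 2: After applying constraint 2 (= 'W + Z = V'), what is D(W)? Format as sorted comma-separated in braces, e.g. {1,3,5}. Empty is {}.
Constraint 1 (W < V) on D(W)={3,4,5,7} D(V)={3,4,5,7,9,10}: V {3,4,5,7,9,10}->{4,5,7,9,10}
Constraint 2 (W + Z = V) on D(W)={3,4,5,7} D(Z)={5,6,7,8} D(V)={4,5,7,9,10}: W {3,4,5,7}->{3,4,5}; Z {5,6,7,8}->{5,6,7}; V {4,5,7,9,10}->{9,10}
So after constraint 2: D(W) = {3,4,5}

Answer: {3,4,5}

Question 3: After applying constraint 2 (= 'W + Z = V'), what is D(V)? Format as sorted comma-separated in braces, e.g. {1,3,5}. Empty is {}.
Answer: {9,10}

Derivation:
Constraint 1 (W < V) on D(W)={3,4,5,7} D(V)={3,4,5,7,9,10}: V {3,4,5,7,9,10}->{4,5,7,9,10}
Constraint 2 (W + Z = V) on D(W)={3,4,5,7} D(Z)={5,6,7,8} D(V)={4,5,7,9,10}: W {3,4,5,7}->{3,4,5}; Z {5,6,7,8}->{5,6,7}; V {4,5,7,9,10}->{9,10}
So after constraint 2: D(V) = {9,10}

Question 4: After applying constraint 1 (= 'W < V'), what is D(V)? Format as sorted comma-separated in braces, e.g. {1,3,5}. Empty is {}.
Constraint 1 (W < V) on D(W)={3,4,5,7} D(V)={3,4,5,7,9,10}: V {3,4,5,7,9,10}->{4,5,7,9,10}
So after constraint 1: D(V) = {4,5,7,9,10}

Answer: {4,5,7,9,10}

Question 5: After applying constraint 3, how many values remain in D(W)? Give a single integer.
Constraint 1 (W < V) on D(W)={3,4,5,7} D(V)={3,4,5,7,9,10}: V {3,4,5,7,9,10}->{4,5,7,9,10}
Constraint 2 (W + Z = V) on D(W)={3,4,5,7} D(Z)={5,6,7,8} D(V)={4,5,7,9,10}: W {3,4,5,7}->{3,4,5}; Z {5,6,7,8}->{5,6,7}; V {4,5,7,9,10}->{9,10}
Constraint 3 (V < Z) on D(V)={9,10} D(Z)={5,6,7}: V {9,10}->{}; Z {5,6,7}->{}
So after constraint 3: D(W)={3,4,5}, size = 3

Answer: 3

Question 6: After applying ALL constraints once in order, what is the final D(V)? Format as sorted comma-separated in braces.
Constraint 1 (W < V) on D(W)={3,4,5,7} D(V)={3,4,5,7,9,10}: V {3,4,5,7,9,10}->{4,5,7,9,10}
Constraint 2 (W + Z = V) on D(W)={3,4,5,7} D(Z)={5,6,7,8} D(V)={4,5,7,9,10}: W {3,4,5,7}->{3,4,5}; Z {5,6,7,8}->{5,6,7}; V {4,5,7,9,10}->{9,10}
Constraint 3 (V < Z) on D(V)={9,10} D(Z)={5,6,7}: V {9,10}->{}; Z {5,6,7}->{}
So after all 3 constraints: D(V) = {}

Answer: {}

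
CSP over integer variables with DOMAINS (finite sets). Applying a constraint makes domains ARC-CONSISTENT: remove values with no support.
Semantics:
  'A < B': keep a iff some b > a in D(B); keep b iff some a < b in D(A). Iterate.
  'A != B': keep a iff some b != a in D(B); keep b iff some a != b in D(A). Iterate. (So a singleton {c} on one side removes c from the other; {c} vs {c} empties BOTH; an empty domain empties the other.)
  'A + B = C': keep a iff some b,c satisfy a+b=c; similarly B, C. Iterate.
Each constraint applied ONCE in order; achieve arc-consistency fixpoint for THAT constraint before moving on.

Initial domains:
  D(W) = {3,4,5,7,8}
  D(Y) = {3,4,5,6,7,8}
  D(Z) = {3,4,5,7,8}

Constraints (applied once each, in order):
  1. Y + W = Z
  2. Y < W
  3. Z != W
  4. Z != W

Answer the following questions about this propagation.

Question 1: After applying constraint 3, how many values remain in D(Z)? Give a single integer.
Answer: 2

Derivation:
Constraint 1 (Y + W = Z) on D(Y)={3,4,5,6,7,8} D(W)={3,4,5,7,8} D(Z)={3,4,5,7,8}: Y {3,4,5,6,7,8}->{3,4,5}; W {3,4,5,7,8}->{3,4,5}; Z {3,4,5,7,8}->{7,8}
Constraint 2 (Y < W) on D(Y)={3,4,5} D(W)={3,4,5}: Y {3,4,5}->{3,4}; W {3,4,5}->{4,5}
Constraint 3 (Z != W) on D(Z)={7,8} D(W)={4,5}: no change
So after constraint 3: D(Z)={7,8}, size = 2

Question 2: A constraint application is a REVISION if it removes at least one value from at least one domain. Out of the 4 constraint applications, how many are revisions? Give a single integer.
Constraint 1 (Y + W = Z) on D(Y)={3,4,5,6,7,8} D(W)={3,4,5,7,8} D(Z)={3,4,5,7,8}: Y {3,4,5,6,7,8}->{3,4,5}; W {3,4,5,7,8}->{3,4,5}; Z {3,4,5,7,8}->{7,8} => REVISION
Constraint 2 (Y < W) on D(Y)={3,4,5} D(W)={3,4,5}: Y {3,4,5}->{3,4}; W {3,4,5}->{4,5} => REVISION
Constraint 3 (Z != W) on D(Z)={7,8} D(W)={4,5}: no change => not a revision
Constraint 4 (Z != W) on D(Z)={7,8} D(W)={4,5}: no change => not a revision
Total revisions = 2

Answer: 2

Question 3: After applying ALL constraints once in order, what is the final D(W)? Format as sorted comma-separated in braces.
Answer: {4,5}

Derivation:
Constraint 1 (Y + W = Z) on D(Y)={3,4,5,6,7,8} D(W)={3,4,5,7,8} D(Z)={3,4,5,7,8}: Y {3,4,5,6,7,8}->{3,4,5}; W {3,4,5,7,8}->{3,4,5}; Z {3,4,5,7,8}->{7,8}
Constraint 2 (Y < W) on D(Y)={3,4,5} D(W)={3,4,5}: Y {3,4,5}->{3,4}; W {3,4,5}->{4,5}
Constraint 3 (Z != W) on D(Z)={7,8} D(W)={4,5}: no change
Constraint 4 (Z != W) on D(Z)={7,8} D(W)={4,5}: no change
So after all 4 constraints: D(W) = {4,5}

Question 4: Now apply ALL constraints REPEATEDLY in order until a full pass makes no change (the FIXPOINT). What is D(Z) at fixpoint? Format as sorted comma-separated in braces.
Answer: {7,8}

Derivation:
pass 0 (initial): D(Z)={3,4,5,7,8}
pass 1: W {3,4,5,7,8}->{4,5}; Y {3,4,5,6,7,8}->{3,4}; Z {3,4,5,7,8}->{7,8}
pass 2: no change
Fixpoint after 2 passes: D(Z) = {7,8}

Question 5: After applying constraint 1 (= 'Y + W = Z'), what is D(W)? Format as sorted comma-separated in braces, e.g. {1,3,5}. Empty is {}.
Constraint 1 (Y + W = Z) on D(Y)={3,4,5,6,7,8} D(W)={3,4,5,7,8} D(Z)={3,4,5,7,8}: Y {3,4,5,6,7,8}->{3,4,5}; W {3,4,5,7,8}->{3,4,5}; Z {3,4,5,7,8}->{7,8}
So after constraint 1: D(W) = {3,4,5}

Answer: {3,4,5}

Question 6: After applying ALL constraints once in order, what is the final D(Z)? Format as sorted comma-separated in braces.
Answer: {7,8}

Derivation:
Constraint 1 (Y + W = Z) on D(Y)={3,4,5,6,7,8} D(W)={3,4,5,7,8} D(Z)={3,4,5,7,8}: Y {3,4,5,6,7,8}->{3,4,5}; W {3,4,5,7,8}->{3,4,5}; Z {3,4,5,7,8}->{7,8}
Constraint 2 (Y < W) on D(Y)={3,4,5} D(W)={3,4,5}: Y {3,4,5}->{3,4}; W {3,4,5}->{4,5}
Constraint 3 (Z != W) on D(Z)={7,8} D(W)={4,5}: no change
Constraint 4 (Z != W) on D(Z)={7,8} D(W)={4,5}: no change
So after all 4 constraints: D(Z) = {7,8}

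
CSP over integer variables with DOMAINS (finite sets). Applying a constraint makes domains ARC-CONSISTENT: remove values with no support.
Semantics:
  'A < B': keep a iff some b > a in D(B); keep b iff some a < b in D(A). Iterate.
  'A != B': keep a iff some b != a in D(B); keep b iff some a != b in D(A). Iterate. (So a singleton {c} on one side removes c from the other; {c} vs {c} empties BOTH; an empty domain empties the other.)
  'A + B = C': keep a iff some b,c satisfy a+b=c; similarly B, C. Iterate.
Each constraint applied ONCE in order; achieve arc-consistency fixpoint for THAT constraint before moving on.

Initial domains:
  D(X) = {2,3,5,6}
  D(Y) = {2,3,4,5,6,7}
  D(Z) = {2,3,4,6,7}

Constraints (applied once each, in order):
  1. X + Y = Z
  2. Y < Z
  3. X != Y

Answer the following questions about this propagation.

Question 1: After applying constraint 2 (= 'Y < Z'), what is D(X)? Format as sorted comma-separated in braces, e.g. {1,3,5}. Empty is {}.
Constraint 1 (X + Y = Z) on D(X)={2,3,5,6} D(Y)={2,3,4,5,6,7} D(Z)={2,3,4,6,7}: X {2,3,5,6}->{2,3,5}; Y {2,3,4,5,6,7}->{2,3,4,5}; Z {2,3,4,6,7}->{4,6,7}
Constraint 2 (Y < Z) on D(Y)={2,3,4,5} D(Z)={4,6,7}: no change
So after constraint 2: D(X) = {2,3,5}

Answer: {2,3,5}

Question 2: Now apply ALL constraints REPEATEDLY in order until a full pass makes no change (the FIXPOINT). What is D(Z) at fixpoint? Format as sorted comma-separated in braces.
Answer: {4,6,7}

Derivation:
pass 0 (initial): D(Z)={2,3,4,6,7}
pass 1: X {2,3,5,6}->{2,3,5}; Y {2,3,4,5,6,7}->{2,3,4,5}; Z {2,3,4,6,7}->{4,6,7}
pass 2: no change
Fixpoint after 2 passes: D(Z) = {4,6,7}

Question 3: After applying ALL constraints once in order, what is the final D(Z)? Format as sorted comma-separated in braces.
Answer: {4,6,7}

Derivation:
Constraint 1 (X + Y = Z) on D(X)={2,3,5,6} D(Y)={2,3,4,5,6,7} D(Z)={2,3,4,6,7}: X {2,3,5,6}->{2,3,5}; Y {2,3,4,5,6,7}->{2,3,4,5}; Z {2,3,4,6,7}->{4,6,7}
Constraint 2 (Y < Z) on D(Y)={2,3,4,5} D(Z)={4,6,7}: no change
Constraint 3 (X != Y) on D(X)={2,3,5} D(Y)={2,3,4,5}: no change
So after all 3 constraints: D(Z) = {4,6,7}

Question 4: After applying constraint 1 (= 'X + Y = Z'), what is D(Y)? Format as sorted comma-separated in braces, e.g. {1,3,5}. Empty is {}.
Answer: {2,3,4,5}

Derivation:
Constraint 1 (X + Y = Z) on D(X)={2,3,5,6} D(Y)={2,3,4,5,6,7} D(Z)={2,3,4,6,7}: X {2,3,5,6}->{2,3,5}; Y {2,3,4,5,6,7}->{2,3,4,5}; Z {2,3,4,6,7}->{4,6,7}
So after constraint 1: D(Y) = {2,3,4,5}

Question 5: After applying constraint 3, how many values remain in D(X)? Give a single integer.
Constraint 1 (X + Y = Z) on D(X)={2,3,5,6} D(Y)={2,3,4,5,6,7} D(Z)={2,3,4,6,7}: X {2,3,5,6}->{2,3,5}; Y {2,3,4,5,6,7}->{2,3,4,5}; Z {2,3,4,6,7}->{4,6,7}
Constraint 2 (Y < Z) on D(Y)={2,3,4,5} D(Z)={4,6,7}: no change
Constraint 3 (X != Y) on D(X)={2,3,5} D(Y)={2,3,4,5}: no change
So after constraint 3: D(X)={2,3,5}, size = 3

Answer: 3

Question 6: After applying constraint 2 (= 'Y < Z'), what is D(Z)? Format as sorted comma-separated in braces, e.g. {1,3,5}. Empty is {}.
Answer: {4,6,7}

Derivation:
Constraint 1 (X + Y = Z) on D(X)={2,3,5,6} D(Y)={2,3,4,5,6,7} D(Z)={2,3,4,6,7}: X {2,3,5,6}->{2,3,5}; Y {2,3,4,5,6,7}->{2,3,4,5}; Z {2,3,4,6,7}->{4,6,7}
Constraint 2 (Y < Z) on D(Y)={2,3,4,5} D(Z)={4,6,7}: no change
So after constraint 2: D(Z) = {4,6,7}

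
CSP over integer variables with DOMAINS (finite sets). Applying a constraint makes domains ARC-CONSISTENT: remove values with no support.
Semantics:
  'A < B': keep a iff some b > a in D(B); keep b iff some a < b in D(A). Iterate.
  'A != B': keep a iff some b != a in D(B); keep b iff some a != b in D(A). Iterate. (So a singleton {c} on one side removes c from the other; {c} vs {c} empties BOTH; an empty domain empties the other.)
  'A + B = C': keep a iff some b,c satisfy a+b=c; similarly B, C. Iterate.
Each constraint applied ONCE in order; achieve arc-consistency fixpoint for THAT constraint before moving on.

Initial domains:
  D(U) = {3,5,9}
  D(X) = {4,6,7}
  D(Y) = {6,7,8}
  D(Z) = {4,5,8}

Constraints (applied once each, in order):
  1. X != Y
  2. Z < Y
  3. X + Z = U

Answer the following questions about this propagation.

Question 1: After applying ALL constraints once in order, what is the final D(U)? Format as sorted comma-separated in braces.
Answer: {9}

Derivation:
Constraint 1 (X != Y) on D(X)={4,6,7} D(Y)={6,7,8}: no change
Constraint 2 (Z < Y) on D(Z)={4,5,8} D(Y)={6,7,8}: Z {4,5,8}->{4,5}
Constraint 3 (X + Z = U) on D(X)={4,6,7} D(Z)={4,5} D(U)={3,5,9}: X {4,6,7}->{4}; Z {4,5}->{5}; U {3,5,9}->{9}
So after all 3 constraints: D(U) = {9}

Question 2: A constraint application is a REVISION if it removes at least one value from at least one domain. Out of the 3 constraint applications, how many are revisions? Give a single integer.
Constraint 1 (X != Y) on D(X)={4,6,7} D(Y)={6,7,8}: no change => not a revision
Constraint 2 (Z < Y) on D(Z)={4,5,8} D(Y)={6,7,8}: Z {4,5,8}->{4,5} => REVISION
Constraint 3 (X + Z = U) on D(X)={4,6,7} D(Z)={4,5} D(U)={3,5,9}: X {4,6,7}->{4}; Z {4,5}->{5}; U {3,5,9}->{9} => REVISION
Total revisions = 2

Answer: 2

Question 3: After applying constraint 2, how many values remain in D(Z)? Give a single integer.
Constraint 1 (X != Y) on D(X)={4,6,7} D(Y)={6,7,8}: no change
Constraint 2 (Z < Y) on D(Z)={4,5,8} D(Y)={6,7,8}: Z {4,5,8}->{4,5}
So after constraint 2: D(Z)={4,5}, size = 2

Answer: 2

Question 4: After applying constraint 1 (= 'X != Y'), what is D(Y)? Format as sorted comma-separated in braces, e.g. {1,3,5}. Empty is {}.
Constraint 1 (X != Y) on D(X)={4,6,7} D(Y)={6,7,8}: no change
So after constraint 1: D(Y) = {6,7,8}

Answer: {6,7,8}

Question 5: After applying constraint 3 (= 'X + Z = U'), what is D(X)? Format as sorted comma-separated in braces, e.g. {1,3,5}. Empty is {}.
Answer: {4}

Derivation:
Constraint 1 (X != Y) on D(X)={4,6,7} D(Y)={6,7,8}: no change
Constraint 2 (Z < Y) on D(Z)={4,5,8} D(Y)={6,7,8}: Z {4,5,8}->{4,5}
Constraint 3 (X + Z = U) on D(X)={4,6,7} D(Z)={4,5} D(U)={3,5,9}: X {4,6,7}->{4}; Z {4,5}->{5}; U {3,5,9}->{9}
So after constraint 3: D(X) = {4}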